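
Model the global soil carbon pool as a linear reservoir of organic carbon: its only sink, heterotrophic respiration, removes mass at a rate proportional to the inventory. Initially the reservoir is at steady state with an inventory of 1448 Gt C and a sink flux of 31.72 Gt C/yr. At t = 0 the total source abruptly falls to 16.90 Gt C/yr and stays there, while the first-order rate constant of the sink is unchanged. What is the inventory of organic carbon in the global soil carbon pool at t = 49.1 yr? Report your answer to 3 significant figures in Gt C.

Residence time τ = M₀/F₀ = 45.65 yr. The eventual steady state is M_∞ = M₀·(F₁/F₀) = 1448 × 16.90/31.72 = 771.48 Gt C.
The anomaly ΔM(t) = M(t) − M_∞ decays as ΔM₀·e^(−t/τ) with ΔM₀ = 1448 − 771.48 = 676.5 Gt C.
At t = 49.1 yr, e^(−t/τ) = e^(−1.076) = 0.3411, so ΔM = 230.8 Gt C and M = 771.48 + 230.8 = 1002.2 Gt C.

1000 Gt C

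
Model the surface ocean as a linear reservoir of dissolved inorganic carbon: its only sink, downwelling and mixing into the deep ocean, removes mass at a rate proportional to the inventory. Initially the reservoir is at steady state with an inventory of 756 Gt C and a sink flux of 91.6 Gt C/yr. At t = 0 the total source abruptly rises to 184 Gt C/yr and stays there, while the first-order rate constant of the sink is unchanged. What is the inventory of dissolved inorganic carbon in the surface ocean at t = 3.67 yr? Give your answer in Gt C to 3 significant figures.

The sink rate constant is k = F₀/M₀ = 91.6/756 = 0.1212 yr⁻¹.
Solving dM/dt = F₁ − kM with M(0) = M₀ gives M(t) = F₁/k + (M₀ − F₁/k)·e^(−kt).
F₁/k = 184/0.1212 = 1518.6 Gt C; kt = 0.1212 × 3.67 = 0.4447, e^(−kt) = 0.6410.
M(3.67) = 1518.6 + (756 − 1518.6) × 0.6410 = 1518.6 − 488.9 = 1029.7 Gt C.

1030 Gt C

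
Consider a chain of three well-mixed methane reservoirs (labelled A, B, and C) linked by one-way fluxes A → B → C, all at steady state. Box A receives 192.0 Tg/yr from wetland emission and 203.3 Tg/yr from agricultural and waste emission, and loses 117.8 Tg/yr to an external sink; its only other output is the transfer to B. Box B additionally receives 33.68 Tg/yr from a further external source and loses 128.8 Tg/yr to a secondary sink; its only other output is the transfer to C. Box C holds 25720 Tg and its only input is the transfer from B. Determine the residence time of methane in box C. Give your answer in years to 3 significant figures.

Box A: F(A→B) = (192.0 + 203.3) − 117.8 = 277.50 Tg/yr.
Box B: F(B→C) = (277.50 + 33.68) − 128.8 = 182.38 Tg/yr.
Box C throughput = its input = 182.38 Tg/yr; τ = 25720 / 182.38 = 141.0 yr.

141 yr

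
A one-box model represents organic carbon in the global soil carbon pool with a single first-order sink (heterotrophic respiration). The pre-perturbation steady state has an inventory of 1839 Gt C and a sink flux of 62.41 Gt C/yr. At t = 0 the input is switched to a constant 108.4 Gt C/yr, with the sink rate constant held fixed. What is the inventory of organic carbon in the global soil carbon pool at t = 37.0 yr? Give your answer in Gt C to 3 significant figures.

2810 Gt C

τ = M₀/F₀ = 1839/62.41 = 29.47 yr; rate constant k = 1/τ.
New steady state M_∞ = F₁/k = F₁·τ = 108.4 × 29.47 = 3194.2 Gt C.
M(t) = M_∞ + (M₀ − M_∞)·e^(−t/τ); t/τ = 37.0/29.47 = 1.256, so e^(−t/τ) = 0.2849.
M(t) = 3194.2 − 1355 × 0.2849 = 2808.1 Gt C.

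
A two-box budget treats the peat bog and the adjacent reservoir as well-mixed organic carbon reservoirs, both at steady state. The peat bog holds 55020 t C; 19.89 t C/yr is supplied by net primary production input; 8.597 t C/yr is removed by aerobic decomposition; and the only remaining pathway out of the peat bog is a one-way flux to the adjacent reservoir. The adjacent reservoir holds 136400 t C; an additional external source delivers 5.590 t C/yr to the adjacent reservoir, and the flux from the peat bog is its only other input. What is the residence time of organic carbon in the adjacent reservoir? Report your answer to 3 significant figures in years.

8080 yr

Balance the peat bog: ΣF_in = 19.890 t C/yr.
Flux to the adjacent reservoir = ΣF_in − (8.597) = 11.293 t C/yr.
Total input to the adjacent reservoir = 11.293 + 5.590 = 16.883 t C/yr; at steady state this equals its total output.
τ = M / F = 136400 / 16.883 = 8079 yr.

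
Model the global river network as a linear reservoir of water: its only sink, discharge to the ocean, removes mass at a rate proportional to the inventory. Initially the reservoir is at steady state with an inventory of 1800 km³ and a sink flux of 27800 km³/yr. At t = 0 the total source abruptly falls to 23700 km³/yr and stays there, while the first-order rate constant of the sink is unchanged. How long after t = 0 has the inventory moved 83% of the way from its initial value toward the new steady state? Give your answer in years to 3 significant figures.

0.115 yr

τ = M₀/F₀ = 1800/27800 = 0.06475 yr.
The remaining gap fraction is e^(−t/τ); 83% covered ⇒ e^(−t/τ) = 0.170.
t = −τ ln(0.170) = 0.06475 × 1.772 = 0.1147 yr.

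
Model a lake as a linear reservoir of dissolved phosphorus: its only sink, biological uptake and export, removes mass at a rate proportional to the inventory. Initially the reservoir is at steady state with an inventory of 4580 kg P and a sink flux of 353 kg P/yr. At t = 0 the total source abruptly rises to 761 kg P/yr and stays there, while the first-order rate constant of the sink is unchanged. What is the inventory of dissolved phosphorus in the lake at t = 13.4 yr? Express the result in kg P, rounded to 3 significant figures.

τ = M₀/F₀ = 4580/353 = 12.97 yr; rate constant k = 1/τ.
New steady state M_∞ = F₁/k = F₁·τ = 761 × 12.97 = 9873.6 kg P.
M(t) = M_∞ + (M₀ − M_∞)·e^(−t/τ); t/τ = 13.4/12.97 = 1.033, so e^(−t/τ) = 0.3560.
M(t) = 9873.6 − 5294 × 0.3560 = 7989.0 kg P.

7990 kg P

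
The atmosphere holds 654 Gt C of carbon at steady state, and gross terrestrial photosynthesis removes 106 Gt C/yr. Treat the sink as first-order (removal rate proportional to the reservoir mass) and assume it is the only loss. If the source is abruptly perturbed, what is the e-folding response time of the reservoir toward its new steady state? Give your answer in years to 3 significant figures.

For a linear reservoir the response time equals the residence time τ = M/F.
τ = 654 / 106 = 6.170 yr.

6.17 yr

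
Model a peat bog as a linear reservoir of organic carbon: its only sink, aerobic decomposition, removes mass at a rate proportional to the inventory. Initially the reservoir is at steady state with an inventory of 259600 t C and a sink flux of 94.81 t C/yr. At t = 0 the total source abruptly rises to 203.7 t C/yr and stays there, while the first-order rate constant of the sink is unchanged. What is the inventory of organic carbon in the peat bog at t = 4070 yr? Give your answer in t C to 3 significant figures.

Residence time τ = M₀/F₀ = 2738 yr. The eventual steady state is M_∞ = M₀·(F₁/F₀) = 259600 × 203.7/94.81 = 557750 t C.
The anomaly ΔM(t) = M(t) − M_∞ decays as ΔM₀·e^(−t/τ) with ΔM₀ = 259600 − 557750 = −298200 t C.
At t = 4070 yr, e^(−t/τ) = e^(−1.486) = 0.2262, so ΔM = −67440 t C and M = 557750 − 67440 = 490320 t C.

490000 t C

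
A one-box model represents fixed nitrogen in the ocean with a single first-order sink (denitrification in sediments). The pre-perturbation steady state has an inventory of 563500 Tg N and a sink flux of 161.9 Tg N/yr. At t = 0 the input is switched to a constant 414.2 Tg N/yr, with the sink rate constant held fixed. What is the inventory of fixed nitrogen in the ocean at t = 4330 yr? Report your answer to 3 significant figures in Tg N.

1.19×10^6 Tg N

τ = M₀/F₀ = 563500/161.9 = 3481 yr; rate constant k = 1/τ.
New steady state M_∞ = F₁/k = F₁·τ = 414.2 × 3481 = 1.4416×10^6 Tg N.
M(t) = M_∞ + (M₀ − M_∞)·e^(−t/τ); t/τ = 4330/3481 = 1.244, so e^(−t/τ) = 0.2882.
M(t) = 1.4416×10^6 − 878100 × 0.2882 = 1.1886×10^6 Tg N.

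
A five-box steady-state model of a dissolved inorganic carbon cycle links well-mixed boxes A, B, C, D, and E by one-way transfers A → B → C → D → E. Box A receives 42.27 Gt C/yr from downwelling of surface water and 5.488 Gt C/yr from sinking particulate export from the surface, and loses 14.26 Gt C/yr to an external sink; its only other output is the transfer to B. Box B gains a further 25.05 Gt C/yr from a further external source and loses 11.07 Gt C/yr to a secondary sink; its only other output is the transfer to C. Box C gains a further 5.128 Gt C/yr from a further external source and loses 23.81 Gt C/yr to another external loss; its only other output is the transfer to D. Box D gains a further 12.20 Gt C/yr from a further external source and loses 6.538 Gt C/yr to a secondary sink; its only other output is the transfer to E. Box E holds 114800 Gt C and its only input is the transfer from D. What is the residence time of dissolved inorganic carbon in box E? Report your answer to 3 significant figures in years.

Box A: F(A→B) = (42.27 + 5.488) − 14.26 = 33.498 Gt C/yr.
Box B: F(B→C) = (33.498 + 25.05) − 11.07 = 47.478 Gt C/yr.
Box C: F(C→D) = (47.478 + 5.128) − 23.81 = 28.796 Gt C/yr.
Box D: F(D→E) = (28.796 + 12.20) − 6.538 = 34.458 Gt C/yr.
Box E throughput = its input = 34.458 Gt C/yr; τ = 114800 / 34.458 = 3332 yr.

3330 yr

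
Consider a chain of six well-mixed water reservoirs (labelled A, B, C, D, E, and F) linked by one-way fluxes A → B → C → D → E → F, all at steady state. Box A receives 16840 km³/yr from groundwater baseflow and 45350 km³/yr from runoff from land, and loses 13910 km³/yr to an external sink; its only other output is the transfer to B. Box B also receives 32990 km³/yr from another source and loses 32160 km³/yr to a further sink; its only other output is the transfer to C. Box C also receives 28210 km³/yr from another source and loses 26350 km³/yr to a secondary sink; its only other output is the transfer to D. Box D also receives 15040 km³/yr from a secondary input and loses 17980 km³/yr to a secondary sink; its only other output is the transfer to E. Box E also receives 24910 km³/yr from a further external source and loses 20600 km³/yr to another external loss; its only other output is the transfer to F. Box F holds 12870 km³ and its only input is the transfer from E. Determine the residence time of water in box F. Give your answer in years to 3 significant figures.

0.246 yr

Box A: F(A→B) = (16840 + 45350) − 13910 = 48280 km³/yr.
Box B: F(B→C) = (48280 + 32990) − 32160 = 49110 km³/yr.
Box C: F(C→D) = (49110 + 28210) − 26350 = 50970 km³/yr.
Box D: F(D→E) = (50970 + 15040) − 17980 = 48030 km³/yr.
Box E: F(E→F) = (48030 + 24910) − 20600 = 52340 km³/yr.
Box F throughput = its input = 52340 km³/yr; τ = 12870 / 52340 = 0.2459 yr.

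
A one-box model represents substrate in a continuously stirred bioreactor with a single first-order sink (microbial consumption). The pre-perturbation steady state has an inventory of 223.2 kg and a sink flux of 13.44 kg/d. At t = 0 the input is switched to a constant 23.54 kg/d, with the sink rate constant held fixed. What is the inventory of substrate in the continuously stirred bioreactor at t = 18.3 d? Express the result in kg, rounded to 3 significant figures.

Residence time τ = M₀/F₀ = 16.61 d. The eventual steady state is M_∞ = M₀·(F₁/F₀) = 223.2 × 23.54/13.44 = 390.93 kg.
The anomaly ΔM(t) = M(t) − M_∞ decays as ΔM₀·e^(−t/τ) with ΔM₀ = 223.2 − 390.93 = −167.7 kg.
At t = 18.3 d, e^(−t/τ) = e^(−1.102) = 0.3322, so ΔM = −55.73 kg and M = 390.93 − 55.73 = 335.21 kg.

335 kg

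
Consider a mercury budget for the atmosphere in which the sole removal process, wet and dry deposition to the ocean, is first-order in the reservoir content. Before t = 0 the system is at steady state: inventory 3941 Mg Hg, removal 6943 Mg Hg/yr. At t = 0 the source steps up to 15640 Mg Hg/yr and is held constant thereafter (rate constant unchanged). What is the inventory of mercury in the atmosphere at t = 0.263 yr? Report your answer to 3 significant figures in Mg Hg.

5770 Mg Hg

τ = M₀/F₀ = 3941/6943 = 0.5676 yr; rate constant k = 1/τ.
New steady state M_∞ = F₁/k = F₁·τ = 15640 × 0.5676 = 8877.6 Mg Hg.
M(t) = M_∞ + (M₀ − M_∞)·e^(−t/τ); t/τ = 0.263/0.5676 = 0.4633, so e^(−t/τ) = 0.6292.
M(t) = 8877.6 − 4937 × 0.6292 = 5771.6 Mg Hg.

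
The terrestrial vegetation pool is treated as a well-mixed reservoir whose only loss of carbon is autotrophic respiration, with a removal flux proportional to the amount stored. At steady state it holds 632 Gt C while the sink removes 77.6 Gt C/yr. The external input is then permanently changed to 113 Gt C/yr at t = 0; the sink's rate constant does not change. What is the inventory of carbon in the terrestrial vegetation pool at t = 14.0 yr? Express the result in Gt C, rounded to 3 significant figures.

869 Gt C

The sink rate constant is k = F₀/M₀ = 77.6/632 = 0.1228 yr⁻¹.
Solving dM/dt = F₁ − kM with M(0) = M₀ gives M(t) = F₁/k + (M₀ − F₁/k)·e^(−kt).
F₁/k = 113/0.1228 = 920.31 Gt C; kt = 0.1228 × 14.0 = 1.719, e^(−kt) = 0.1792.
M(14.0) = 920.31 + (632 − 920.31) × 0.1792 = 920.31 − 51.68 = 868.63 Gt C.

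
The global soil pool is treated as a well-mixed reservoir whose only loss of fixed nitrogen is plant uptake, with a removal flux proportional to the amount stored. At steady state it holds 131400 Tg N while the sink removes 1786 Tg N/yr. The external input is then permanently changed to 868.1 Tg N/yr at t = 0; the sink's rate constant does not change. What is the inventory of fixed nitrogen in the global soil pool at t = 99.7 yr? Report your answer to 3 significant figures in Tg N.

The sink rate constant is k = F₀/M₀ = 1786/131400 = 0.01359 yr⁻¹.
Solving dM/dt = F₁ − kM with M(0) = M₀ gives M(t) = F₁/k + (M₀ − F₁/k)·e^(−kt).
F₁/k = 868.1/0.01359 = 63868 Tg N; kt = 0.01359 × 99.7 = 1.355, e^(−kt) = 0.2579.
M(99.7) = 63868 + (131400 − 63868) × 0.2579 = 63868 + 17420 = 81285 Tg N.

81300 Tg N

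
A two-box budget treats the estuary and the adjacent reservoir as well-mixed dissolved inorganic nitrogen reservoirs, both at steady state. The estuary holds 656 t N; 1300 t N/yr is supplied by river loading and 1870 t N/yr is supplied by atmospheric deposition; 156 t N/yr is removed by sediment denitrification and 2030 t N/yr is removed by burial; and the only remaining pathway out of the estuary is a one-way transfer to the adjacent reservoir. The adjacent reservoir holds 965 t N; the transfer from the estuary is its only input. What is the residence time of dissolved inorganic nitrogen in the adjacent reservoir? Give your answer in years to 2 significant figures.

Balance the estuary: ΣF_in = 1300 + 1870 = 3170.0 t N/yr.
Transfer to the adjacent reservoir = ΣF_in − (156 + 2030) = 984.00 t N/yr.
At steady state the output of the adjacent reservoir equals its input, 984.00 t N/yr.
τ = M / F = 965 / 984.00 = 0.9807 yr.

0.98 yr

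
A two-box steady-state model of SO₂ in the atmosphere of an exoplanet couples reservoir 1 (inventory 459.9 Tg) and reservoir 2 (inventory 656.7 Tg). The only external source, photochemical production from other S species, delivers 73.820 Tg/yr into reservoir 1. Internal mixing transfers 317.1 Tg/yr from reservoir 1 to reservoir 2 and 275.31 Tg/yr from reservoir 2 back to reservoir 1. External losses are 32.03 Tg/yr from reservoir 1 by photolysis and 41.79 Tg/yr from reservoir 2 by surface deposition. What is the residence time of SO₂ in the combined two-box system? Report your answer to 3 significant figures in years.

Residence time in the combined system uses the total inventory and the total *external* removal — internal exchanges between the two boxes cancel.
M_total = 459.9 + 656.7 = 1116.6 Tg.
ΣF_external_out = 32.03 + 41.79 = 73.820 Tg/yr.
τ = M_total / ΣF_ext = 1116.6 / 73.820 = 15.13 yr.

15.1 yr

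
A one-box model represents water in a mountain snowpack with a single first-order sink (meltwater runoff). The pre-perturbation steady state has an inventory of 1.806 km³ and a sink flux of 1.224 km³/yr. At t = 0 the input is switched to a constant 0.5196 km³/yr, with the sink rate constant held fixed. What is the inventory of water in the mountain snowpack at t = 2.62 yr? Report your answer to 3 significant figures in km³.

Residence time τ = M₀/F₀ = 1.475 yr. The eventual steady state is M_∞ = M₀·(F₁/F₀) = 1.806 × 0.5196/1.224 = 0.76666 km³.
The anomaly ΔM(t) = M(t) − M_∞ decays as ΔM₀·e^(−t/τ) with ΔM₀ = 1.806 − 0.76666 = 1.039 km³.
At t = 2.62 yr, e^(−t/τ) = e^(−1.776) = 0.1694, so ΔM = 0.1760 km³ and M = 0.76666 + 0.1760 = 0.94269 km³.

0.943 km³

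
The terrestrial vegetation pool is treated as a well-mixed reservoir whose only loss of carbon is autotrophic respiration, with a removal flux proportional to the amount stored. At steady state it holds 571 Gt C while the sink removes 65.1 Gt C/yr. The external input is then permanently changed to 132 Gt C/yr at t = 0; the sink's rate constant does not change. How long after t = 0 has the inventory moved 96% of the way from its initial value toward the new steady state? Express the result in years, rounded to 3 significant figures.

τ = M₀/F₀ = 571/65.1 = 8.771 yr.
The remaining gap fraction is e^(−t/τ); 96% covered ⇒ e^(−t/τ) = 0.0400.
t = −τ ln(0.0400) = 8.771 × 3.219 = 28.23 yr.

28.2 yr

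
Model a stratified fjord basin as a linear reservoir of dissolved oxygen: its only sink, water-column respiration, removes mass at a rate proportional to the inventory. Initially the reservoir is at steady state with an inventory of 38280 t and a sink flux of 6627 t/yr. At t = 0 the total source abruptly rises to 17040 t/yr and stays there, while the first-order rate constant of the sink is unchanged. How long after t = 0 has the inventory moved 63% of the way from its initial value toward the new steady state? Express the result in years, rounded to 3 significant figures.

τ = M₀/F₀ = 38280/6627 = 5.776 yr.
The remaining gap fraction is e^(−t/τ); 63% covered ⇒ e^(−t/τ) = 0.370.
t = −τ ln(0.370) = 5.776 × 0.9943 = 5.743 yr.

5.74 yr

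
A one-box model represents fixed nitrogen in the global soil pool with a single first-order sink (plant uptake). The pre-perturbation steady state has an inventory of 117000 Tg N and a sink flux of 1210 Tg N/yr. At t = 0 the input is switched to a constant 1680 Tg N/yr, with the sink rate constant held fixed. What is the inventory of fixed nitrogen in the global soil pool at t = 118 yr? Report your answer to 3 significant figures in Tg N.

τ = M₀/F₀ = 117000/1210 = 96.69 yr; rate constant k = 1/τ.
New steady state M_∞ = F₁/k = F₁·τ = 1680 × 96.69 = 162450 Tg N.
M(t) = M_∞ + (M₀ − M_∞)·e^(−t/τ); t/τ = 118/96.69 = 1.220, so e^(−t/τ) = 0.2951.
M(t) = 162450 − 45450 × 0.2951 = 149030 Tg N.

149000 Tg N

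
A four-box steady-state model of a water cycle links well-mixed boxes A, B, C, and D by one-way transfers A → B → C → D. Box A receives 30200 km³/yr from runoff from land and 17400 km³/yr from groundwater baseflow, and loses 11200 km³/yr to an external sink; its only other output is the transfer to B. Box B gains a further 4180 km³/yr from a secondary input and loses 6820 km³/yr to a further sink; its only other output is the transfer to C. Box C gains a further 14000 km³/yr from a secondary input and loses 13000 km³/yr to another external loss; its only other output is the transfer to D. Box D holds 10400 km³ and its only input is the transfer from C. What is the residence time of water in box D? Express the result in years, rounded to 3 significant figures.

0.299 yr

Box A: F(A→B) = (30200 + 17400) − 11200 = 36400 km³/yr.
Box B: F(B→C) = (36400 + 4180) − 6820 = 33760 km³/yr.
Box C: F(C→D) = (33760 + 14000) − 13000 = 34760 km³/yr.
Box D throughput = its input = 34760 km³/yr; τ = 10400 / 34760 = 0.2992 yr.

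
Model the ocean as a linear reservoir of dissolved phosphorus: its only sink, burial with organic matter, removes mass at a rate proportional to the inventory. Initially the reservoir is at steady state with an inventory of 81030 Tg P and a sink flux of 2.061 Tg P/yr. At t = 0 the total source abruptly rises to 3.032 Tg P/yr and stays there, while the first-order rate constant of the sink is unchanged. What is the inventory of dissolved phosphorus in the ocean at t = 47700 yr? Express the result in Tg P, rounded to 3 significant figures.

τ = M₀/F₀ = 81030/2.061 = 39320 yr; rate constant k = 1/τ.
New steady state M_∞ = F₁/k = F₁·τ = 3.032 × 39320 = 119210 Tg P.
M(t) = M_∞ + (M₀ − M_∞)·e^(−t/τ); t/τ = 47700/39320 = 1.213, so e^(−t/τ) = 0.2972.
M(t) = 119210 − 38180 × 0.2972 = 107860 Tg P.

108000 Tg P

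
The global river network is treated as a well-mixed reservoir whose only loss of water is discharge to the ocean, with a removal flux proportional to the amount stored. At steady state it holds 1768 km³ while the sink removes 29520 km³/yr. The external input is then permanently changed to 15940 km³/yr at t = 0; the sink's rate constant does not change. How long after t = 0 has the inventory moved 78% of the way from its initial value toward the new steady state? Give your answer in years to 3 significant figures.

τ = M₀/F₀ = 1768/29520 = 0.05989 yr.
The remaining gap fraction is e^(−t/τ); 78% covered ⇒ e^(−t/τ) = 0.220.
t = −τ ln(0.220) = 0.05989 × 1.514 = 0.09068 yr.

0.0907 yr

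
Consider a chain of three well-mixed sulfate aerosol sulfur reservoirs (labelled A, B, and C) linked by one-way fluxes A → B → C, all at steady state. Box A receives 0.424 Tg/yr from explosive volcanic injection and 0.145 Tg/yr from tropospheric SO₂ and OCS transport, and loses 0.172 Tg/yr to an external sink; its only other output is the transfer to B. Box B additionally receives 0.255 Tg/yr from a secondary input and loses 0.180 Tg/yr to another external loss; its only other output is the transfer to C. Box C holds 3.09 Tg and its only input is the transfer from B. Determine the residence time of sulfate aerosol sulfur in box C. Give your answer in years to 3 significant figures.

6.55 yr

Box A: F(A→B) = (0.424 + 0.145) − 0.172 = 0.39700 Tg/yr.
Box B: F(B→C) = (0.39700 + 0.255) − 0.180 = 0.47200 Tg/yr.
Box C throughput = its input = 0.47200 Tg/yr; τ = 3.09 / 0.47200 = 6.547 yr.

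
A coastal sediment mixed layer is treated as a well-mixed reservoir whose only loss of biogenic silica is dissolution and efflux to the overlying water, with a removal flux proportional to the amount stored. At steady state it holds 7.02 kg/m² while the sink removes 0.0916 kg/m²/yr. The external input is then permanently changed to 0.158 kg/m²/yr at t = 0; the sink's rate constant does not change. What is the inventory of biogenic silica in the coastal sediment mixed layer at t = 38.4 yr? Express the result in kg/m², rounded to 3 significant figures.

Residence time τ = M₀/F₀ = 76.64 yr. The eventual steady state is M_∞ = M₀·(F₁/F₀) = 7.02 × 0.158/0.0916 = 12.109 kg/m².
The anomaly ΔM(t) = M(t) − M_∞ decays as ΔM₀·e^(−t/τ) with ΔM₀ = 7.02 − 12.109 = −5.089 kg/m².
At t = 38.4 yr, e^(−t/τ) = e^(−0.5011) = 0.6059, so ΔM = −3.083 kg/m² and M = 12.109 − 3.083 = 9.0255 kg/m².

9.03 kg/m²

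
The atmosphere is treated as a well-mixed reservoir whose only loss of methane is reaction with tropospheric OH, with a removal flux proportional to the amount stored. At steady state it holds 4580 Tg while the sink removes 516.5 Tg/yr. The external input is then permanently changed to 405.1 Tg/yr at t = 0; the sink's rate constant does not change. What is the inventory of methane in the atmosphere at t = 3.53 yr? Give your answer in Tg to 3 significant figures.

Residence time τ = M₀/F₀ = 8.867 yr. The eventual steady state is M_∞ = M₀·(F₁/F₀) = 4580 × 405.1/516.5 = 3592.2 Tg.
The anomaly ΔM(t) = M(t) − M_∞ decays as ΔM₀·e^(−t/τ) with ΔM₀ = 4580 − 3592.2 = 987.8 Tg.
At t = 3.53 yr, e^(−t/τ) = e^(−0.3981) = 0.6716, so ΔM = 663.4 Tg and M = 3592.2 + 663.4 = 4255.6 Tg.

4260 Tg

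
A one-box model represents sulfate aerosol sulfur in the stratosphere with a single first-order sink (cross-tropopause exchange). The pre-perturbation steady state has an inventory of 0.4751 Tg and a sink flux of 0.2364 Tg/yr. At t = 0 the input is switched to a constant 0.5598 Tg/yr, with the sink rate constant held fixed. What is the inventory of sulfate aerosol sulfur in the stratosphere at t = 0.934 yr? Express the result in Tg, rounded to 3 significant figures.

τ = M₀/F₀ = 0.4751/0.2364 = 2.010 yr; rate constant k = 1/τ.
New steady state M_∞ = F₁/k = F₁·τ = 0.5598 × 2.010 = 1.1250 Tg.
M(t) = M_∞ + (M₀ − M_∞)·e^(−t/τ); t/τ = 0.934/2.010 = 0.4647, so e^(−t/τ) = 0.6283.
M(t) = 1.1250 − 0.6499 × 0.6283 = 0.71669 Tg.

0.717 Tg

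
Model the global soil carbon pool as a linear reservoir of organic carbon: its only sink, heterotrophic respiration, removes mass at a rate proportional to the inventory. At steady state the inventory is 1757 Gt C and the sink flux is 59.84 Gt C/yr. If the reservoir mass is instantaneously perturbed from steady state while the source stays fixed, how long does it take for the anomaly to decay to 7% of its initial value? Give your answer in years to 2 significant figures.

For a linear reservoir the anomaly decays as exp(−t/τ) with τ = M/F = 1757/59.84 = 29.36 yr.
exp(−t/τ) = 0.07 ⇒ t = −τ ln(0.07) = 29.36 × 2.659 = 78.08 yr.

78 yr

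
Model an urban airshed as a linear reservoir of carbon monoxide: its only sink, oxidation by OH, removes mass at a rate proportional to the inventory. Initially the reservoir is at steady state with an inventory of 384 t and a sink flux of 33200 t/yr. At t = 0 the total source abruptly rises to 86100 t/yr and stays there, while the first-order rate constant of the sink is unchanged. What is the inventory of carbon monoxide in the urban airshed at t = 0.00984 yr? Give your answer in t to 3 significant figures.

τ = M₀/F₀ = 384/33200 = 0.01157 yr; rate constant k = 1/τ.
New steady state M_∞ = F₁/k = F₁·τ = 86100 × 0.01157 = 995.86 t.
M(t) = M_∞ + (M₀ − M_∞)·e^(−t/τ); t/τ = 0.00984/0.01157 = 0.8508, so e^(−t/τ) = 0.4271.
M(t) = 995.86 − 611.9 × 0.4271 = 734.54 t.

735 t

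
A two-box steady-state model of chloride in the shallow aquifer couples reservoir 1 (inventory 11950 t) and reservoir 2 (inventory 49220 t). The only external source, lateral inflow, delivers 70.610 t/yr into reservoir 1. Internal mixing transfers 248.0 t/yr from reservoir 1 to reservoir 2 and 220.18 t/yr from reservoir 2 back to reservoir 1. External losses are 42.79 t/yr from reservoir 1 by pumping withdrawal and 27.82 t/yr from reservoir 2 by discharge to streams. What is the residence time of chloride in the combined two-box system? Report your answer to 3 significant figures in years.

For the system as a whole, the A↔B exchange is internal and contributes nothing to the throughput; only the external sinks remove mass.
M_total = 11950 + 49220 = 61170 t.
ΣF_external_out = 42.79 + 27.82 = 70.610 t/yr.
τ = M_total / ΣF_ext = 61170 / 70.610 = 866.3 yr.

866 yr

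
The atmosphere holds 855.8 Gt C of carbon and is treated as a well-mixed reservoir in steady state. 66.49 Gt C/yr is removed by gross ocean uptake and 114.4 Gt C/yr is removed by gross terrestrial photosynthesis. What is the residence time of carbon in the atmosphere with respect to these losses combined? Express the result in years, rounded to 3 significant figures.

4.73 yr

Total removal = 66.49 + 114.4 = 180.89 Gt C/yr.
τ = M / ΣF_out = 855.8 / 180.89 = 4.731 yr.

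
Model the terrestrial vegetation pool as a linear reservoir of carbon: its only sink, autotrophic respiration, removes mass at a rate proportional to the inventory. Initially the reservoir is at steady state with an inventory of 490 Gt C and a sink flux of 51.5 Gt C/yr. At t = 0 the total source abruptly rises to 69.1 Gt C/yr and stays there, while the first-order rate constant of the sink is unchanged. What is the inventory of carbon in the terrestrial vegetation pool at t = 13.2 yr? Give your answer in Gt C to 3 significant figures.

The sink rate constant is k = F₀/M₀ = 51.5/490 = 0.1051 yr⁻¹.
Solving dM/dt = F₁ − kM with M(0) = M₀ gives M(t) = F₁/k + (M₀ − F₁/k)·e^(−kt).
F₁/k = 69.1/0.1051 = 657.46 Gt C; kt = 0.1051 × 13.2 = 1.387, e^(−kt) = 0.2497.
M(13.2) = 657.46 + (490 − 657.46) × 0.2497 = 657.46 − 41.82 = 615.64 Gt C.

616 Gt C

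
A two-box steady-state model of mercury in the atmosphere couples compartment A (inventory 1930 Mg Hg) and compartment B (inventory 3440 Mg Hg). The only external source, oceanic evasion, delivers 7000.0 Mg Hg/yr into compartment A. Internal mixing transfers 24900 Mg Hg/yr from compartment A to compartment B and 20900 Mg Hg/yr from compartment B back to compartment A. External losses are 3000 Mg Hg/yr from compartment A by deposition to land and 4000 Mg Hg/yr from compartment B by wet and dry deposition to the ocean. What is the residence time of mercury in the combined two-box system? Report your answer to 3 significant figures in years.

Treat the two boxes together as one reservoir: the mixing fluxes between them are internal recycling, so τ = ΣM / Σ(external losses).
M_total = 1930 + 3440 = 5370.0 Mg Hg.
ΣF_external_out = 3000 + 4000 = 7000.0 Mg Hg/yr.
τ = M_total / ΣF_ext = 5370.0 / 7000.0 = 0.7671 yr.

0.767 yr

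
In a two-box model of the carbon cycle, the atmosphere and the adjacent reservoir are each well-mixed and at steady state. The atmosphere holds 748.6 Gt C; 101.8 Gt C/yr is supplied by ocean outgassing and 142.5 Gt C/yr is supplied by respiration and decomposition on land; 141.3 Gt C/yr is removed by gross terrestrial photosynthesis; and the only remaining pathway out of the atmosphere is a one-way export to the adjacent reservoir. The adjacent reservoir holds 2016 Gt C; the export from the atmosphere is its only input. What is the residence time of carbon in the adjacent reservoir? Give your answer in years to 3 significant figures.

Balance the atmosphere: ΣF_in = 101.8 + 142.5 = 244.30 Gt C/yr.
Export to the adjacent reservoir = ΣF_in − (141.3) = 103.00 Gt C/yr.
At steady state the output of the adjacent reservoir equals its input, 103.00 Gt C/yr.
τ = M / F = 2016 / 103.00 = 19.57 yr.

19.6 yr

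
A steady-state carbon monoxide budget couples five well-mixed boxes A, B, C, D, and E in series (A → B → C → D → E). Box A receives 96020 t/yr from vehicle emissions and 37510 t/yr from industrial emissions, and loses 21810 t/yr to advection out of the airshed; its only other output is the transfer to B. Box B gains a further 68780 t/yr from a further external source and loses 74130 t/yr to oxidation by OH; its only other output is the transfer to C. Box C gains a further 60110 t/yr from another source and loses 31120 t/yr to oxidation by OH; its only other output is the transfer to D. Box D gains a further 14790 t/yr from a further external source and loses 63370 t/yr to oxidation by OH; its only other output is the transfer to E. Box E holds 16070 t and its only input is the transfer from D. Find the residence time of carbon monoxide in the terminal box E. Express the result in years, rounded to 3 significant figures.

0.185 yr

Box A: F(A→B) = (96020 + 37510) − 21810 = 111720 t/yr.
Box B: F(B→C) = (111720 + 68780) − 74130 = 106370 t/yr.
Box C: F(C→D) = (106370 + 60110) − 31120 = 135360 t/yr.
Box D: F(D→E) = (135360 + 14790) − 63370 = 86780 t/yr.
Box E throughput = its input = 86780 t/yr; τ = 16070 / 86780 = 0.1852 yr.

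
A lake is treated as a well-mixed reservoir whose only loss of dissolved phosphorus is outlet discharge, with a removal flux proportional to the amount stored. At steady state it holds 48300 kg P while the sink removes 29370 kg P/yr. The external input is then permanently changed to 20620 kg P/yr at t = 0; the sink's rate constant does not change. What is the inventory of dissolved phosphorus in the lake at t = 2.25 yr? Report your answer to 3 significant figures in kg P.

τ = M₀/F₀ = 48300/29370 = 1.645 yr; rate constant k = 1/τ.
New steady state M_∞ = F₁/k = F₁·τ = 20620 × 1.645 = 33910 kg P.
M(t) = M_∞ + (M₀ − M_∞)·e^(−t/τ); t/τ = 2.25/1.645 = 1.368, so e^(−t/τ) = 0.2546.
M(t) = 33910 + 14390 × 0.2546 = 37574 kg P.

37600 kg P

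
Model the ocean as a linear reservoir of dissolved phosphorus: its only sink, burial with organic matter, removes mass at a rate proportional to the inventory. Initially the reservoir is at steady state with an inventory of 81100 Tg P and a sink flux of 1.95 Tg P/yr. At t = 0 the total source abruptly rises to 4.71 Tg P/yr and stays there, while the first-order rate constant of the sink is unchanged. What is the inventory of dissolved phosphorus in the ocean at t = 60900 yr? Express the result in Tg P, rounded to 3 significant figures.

169000 Tg P

Residence time τ = M₀/F₀ = 41590 yr. The eventual steady state is M_∞ = M₀·(F₁/F₀) = 81100 × 4.71/1.95 = 195890 Tg P.
The anomaly ΔM(t) = M(t) − M_∞ decays as ΔM₀·e^(−t/τ) with ΔM₀ = 81100 − 195890 = −114800 Tg P.
At t = 60900 yr, e^(−t/τ) = e^(−1.464) = 0.2312, so ΔM = −26540 Tg P and M = 195890 − 26540 = 169340 Tg P.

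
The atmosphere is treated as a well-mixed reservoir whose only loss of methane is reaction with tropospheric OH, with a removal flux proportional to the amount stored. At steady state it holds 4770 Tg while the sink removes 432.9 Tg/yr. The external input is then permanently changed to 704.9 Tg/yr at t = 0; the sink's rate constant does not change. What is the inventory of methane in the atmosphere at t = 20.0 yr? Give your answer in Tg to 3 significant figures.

7280 Tg

Residence time τ = M₀/F₀ = 11.02 yr. The eventual steady state is M_∞ = M₀·(F₁/F₀) = 4770 × 704.9/432.9 = 7767.1 Tg.
The anomaly ΔM(t) = M(t) − M_∞ decays as ΔM₀·e^(−t/τ) with ΔM₀ = 4770 − 7767.1 = −2997 Tg.
At t = 20.0 yr, e^(−t/τ) = e^(−1.815) = 0.1628, so ΔM = −488.0 Tg and M = 7767.1 − 488.0 = 7279.1 Tg.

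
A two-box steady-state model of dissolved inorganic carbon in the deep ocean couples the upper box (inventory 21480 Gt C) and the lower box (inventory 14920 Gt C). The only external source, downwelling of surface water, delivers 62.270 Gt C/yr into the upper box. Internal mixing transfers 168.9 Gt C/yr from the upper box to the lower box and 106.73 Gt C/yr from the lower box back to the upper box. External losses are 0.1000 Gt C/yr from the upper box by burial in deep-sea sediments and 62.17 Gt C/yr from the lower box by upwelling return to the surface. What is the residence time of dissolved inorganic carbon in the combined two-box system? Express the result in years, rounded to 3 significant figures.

Treat the two boxes together as one reservoir: the mixing fluxes between them are internal recycling, so τ = ΣM / Σ(external losses).
M_total = 21480 + 14920 = 36400 Gt C.
ΣF_external_out = 0.1000 + 62.17 = 62.270 Gt C/yr.
τ = M_total / ΣF_ext = 36400 / 62.270 = 584.6 yr.

585 yr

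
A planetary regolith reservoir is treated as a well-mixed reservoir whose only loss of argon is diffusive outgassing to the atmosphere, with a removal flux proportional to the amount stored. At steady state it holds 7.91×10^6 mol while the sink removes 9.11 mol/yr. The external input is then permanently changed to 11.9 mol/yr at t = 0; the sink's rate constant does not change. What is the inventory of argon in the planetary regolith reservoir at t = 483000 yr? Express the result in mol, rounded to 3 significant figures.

The sink rate constant is k = F₀/M₀ = 9.11/7.91×10^6 = 1.152×10^-6 yr⁻¹.
Solving dM/dt = F₁ − kM with M(0) = M₀ gives M(t) = F₁/k + (M₀ − F₁/k)·e^(−kt).
F₁/k = 11.9/1.152×10^-6 = 1.0332×10^7 mol; kt = 1.152×10^-6 × 483000 = 0.5563, e^(−kt) = 0.5733.
M(483000) = 1.0332×10^7 + (7.91×10^6 − 1.0332×10^7) × 0.5733 = 1.0332×10^7 − 1.389×10^6 = 8.9436×10^6 mol.

8.94×10^6 mol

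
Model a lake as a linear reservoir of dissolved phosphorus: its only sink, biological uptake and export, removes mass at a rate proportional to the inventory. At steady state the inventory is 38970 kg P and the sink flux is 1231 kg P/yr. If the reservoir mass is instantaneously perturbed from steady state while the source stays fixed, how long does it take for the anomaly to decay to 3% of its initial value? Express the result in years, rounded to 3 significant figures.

For a linear reservoir the anomaly decays as exp(−t/τ) with τ = M/F = 38970/1231 = 31.66 yr.
exp(−t/τ) = 0.03 ⇒ t = −τ ln(0.03) = 31.66 × 3.507 = 111.0 yr.

111 yr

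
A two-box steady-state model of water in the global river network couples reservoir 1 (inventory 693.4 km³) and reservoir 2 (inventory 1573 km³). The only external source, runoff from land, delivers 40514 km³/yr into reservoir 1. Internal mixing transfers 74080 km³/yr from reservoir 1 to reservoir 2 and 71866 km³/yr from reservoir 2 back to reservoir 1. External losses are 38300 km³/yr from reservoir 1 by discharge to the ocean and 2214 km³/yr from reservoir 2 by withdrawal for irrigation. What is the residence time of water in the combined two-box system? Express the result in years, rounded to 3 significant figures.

0.0559 yr

Treat the two boxes together as one reservoir: the mixing fluxes between them are internal recycling, so τ = ΣM / Σ(external losses).
M_total = 693.4 + 1573 = 2266.4 km³.
ΣF_external_out = 38300 + 2214 = 40514 km³/yr.
τ = M_total / ΣF_ext = 2266.4 / 40514 = 0.05594 yr.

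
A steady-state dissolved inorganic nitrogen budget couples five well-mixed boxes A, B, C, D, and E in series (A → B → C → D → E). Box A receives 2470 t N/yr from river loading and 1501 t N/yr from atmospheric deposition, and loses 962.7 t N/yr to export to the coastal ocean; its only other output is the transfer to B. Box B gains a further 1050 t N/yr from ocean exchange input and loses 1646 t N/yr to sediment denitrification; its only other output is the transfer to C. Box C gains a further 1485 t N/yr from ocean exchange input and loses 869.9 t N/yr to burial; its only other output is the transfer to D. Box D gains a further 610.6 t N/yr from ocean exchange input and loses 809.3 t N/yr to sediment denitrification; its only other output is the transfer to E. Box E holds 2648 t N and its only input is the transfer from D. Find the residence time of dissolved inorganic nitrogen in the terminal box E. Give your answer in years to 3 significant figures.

Box A: F(A→B) = (2470 + 1501) − 962.7 = 3008.3 t N/yr.
Box B: F(B→C) = (3008.3 + 1050) − 1646 = 2412.3 t N/yr.
Box C: F(C→D) = (2412.3 + 1485) − 869.9 = 3027.4 t N/yr.
Box D: F(D→E) = (3027.4 + 610.6) − 809.3 = 2828.7 t N/yr.
Box E throughput = its input = 2828.7 t N/yr; τ = 2648 / 2828.7 = 0.9361 yr.

0.936 yr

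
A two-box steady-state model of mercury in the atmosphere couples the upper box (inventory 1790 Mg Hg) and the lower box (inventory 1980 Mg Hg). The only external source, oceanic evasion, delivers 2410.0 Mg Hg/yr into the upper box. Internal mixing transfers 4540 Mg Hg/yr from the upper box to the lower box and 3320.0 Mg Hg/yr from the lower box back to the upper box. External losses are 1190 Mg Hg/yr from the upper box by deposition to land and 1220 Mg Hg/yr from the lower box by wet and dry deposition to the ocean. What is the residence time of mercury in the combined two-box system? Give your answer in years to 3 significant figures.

Treat the two boxes together as one reservoir: the mixing fluxes between them are internal recycling, so τ = ΣM / Σ(external losses).
M_total = 1790 + 1980 = 3770.0 Mg Hg.
ΣF_external_out = 1190 + 1220 = 2410.0 Mg Hg/yr.
τ = M_total / ΣF_ext = 3770.0 / 2410.0 = 1.564 yr.

1.56 yr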